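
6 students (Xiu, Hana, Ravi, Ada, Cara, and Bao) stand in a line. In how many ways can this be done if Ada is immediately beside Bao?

Treat {Ada, Bao} as a single unit. There are 5 units to order, and the pair itself can be ordered 2 ways.
That gives 2 × 5! = 2 × 120 = 240.

240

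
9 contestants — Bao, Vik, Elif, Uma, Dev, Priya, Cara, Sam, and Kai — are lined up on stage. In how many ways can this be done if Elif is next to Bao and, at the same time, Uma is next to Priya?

Treat {Elif,Bao} as one block (2 orders) and {Uma,Priya} as another (2 orders).
That leaves 7 units to arrange: 2 × 2 × 7! = 4 × 5040 = 20160.

20160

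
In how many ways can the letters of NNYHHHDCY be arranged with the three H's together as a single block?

1260

Treat the 3 copies of H as a single block. The multiset to arrange is then {HHH, C, D, N, N, Y, Y}, 7 items in all.
That gives (7)!/(2!·2!) = 1260 arrangements.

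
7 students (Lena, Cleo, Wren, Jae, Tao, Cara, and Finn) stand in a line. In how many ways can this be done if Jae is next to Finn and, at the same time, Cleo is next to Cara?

480

Treat {Jae,Finn} as one block (2 orders) and {Cleo,Cara} as another (2 orders).
That leaves 5 units to arrange: 2 × 2 × 5! = 4 × 120 = 480.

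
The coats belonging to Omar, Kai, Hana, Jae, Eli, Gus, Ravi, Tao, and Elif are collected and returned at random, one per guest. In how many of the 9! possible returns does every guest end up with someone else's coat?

Count assignments avoiding every fixed point. For any j of the 9 guests fixed to their own coat, the other 9−j can be arranged in (9−j)! ways.
By inclusion–exclusion this is Σ_{j=0}^{9} (−1)^j C(9,j)·(9−j)!.
Computing: 362880 − 362880 + 181440 − 60480 + 15120 − 3024 + 504 − 72 + 9 − 1 = 133496.

133496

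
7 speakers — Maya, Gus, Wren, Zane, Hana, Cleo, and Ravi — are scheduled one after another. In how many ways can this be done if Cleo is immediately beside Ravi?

Treat {Cleo, Ravi} as a single unit. There are 6 units to order, and the pair itself can be ordered 2 ways.
That gives 2 × 6! = 2 × 720 = 1440.

1440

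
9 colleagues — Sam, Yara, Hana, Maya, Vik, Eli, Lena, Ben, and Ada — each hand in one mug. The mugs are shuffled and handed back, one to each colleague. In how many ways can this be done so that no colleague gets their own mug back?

133496

Let Aᵢ be the assignments in which colleague i gets their own mug. We want the size of the complement of A₁∪…∪A_9.
By inclusion–exclusion this is Σ_{j=0}^{9} (−1)^j C(9,j)·(9−j)!.
Computing: 362880 − 362880 + 181440 − 60480 + 15120 − 3024 + 504 − 72 + 9 − 1 = 133496.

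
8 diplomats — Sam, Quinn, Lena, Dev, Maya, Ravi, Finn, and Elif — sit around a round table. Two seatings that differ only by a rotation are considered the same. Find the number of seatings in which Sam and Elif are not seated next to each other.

Without the restriction there are (7)! = 5040 seatings.
Seatings with Sam beside Elif: treat them as a block with 2 internal orders, giving 2 × (6)! = 1440.
Subtracting, 5040 − 1440 = 3600.

3600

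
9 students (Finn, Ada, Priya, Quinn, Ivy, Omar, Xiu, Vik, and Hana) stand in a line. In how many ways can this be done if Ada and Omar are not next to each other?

Of the 9! = 362880 arrangements, those with Ada and Omar adjacent number 2 × 8! = 80640 (treat the pair as a block with 2 internal orders).
Complementary counting: 362880 − 80640 = 282240.

282240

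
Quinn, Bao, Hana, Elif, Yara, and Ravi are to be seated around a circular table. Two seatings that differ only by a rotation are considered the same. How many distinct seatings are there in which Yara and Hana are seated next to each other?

48

Glue Yara and Hana into a block (2 internal orders). Seating 5 units around a circle gives (4)! arrangements.
So 2 × (4)! = 2 × 24 = 48.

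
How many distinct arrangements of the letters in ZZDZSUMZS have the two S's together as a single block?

1680

Treat the 2 copies of S as a single block. The multiset to arrange is then {SS, D, M, U, Z, Z, Z, Z}, 8 items in all.
That gives (8)!/(4!) = 1680 arrangements.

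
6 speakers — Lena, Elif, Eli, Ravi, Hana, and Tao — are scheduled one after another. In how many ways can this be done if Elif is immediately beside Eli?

240

Place the 4 others and the Elif-Eli pair as 5 objects in a line; the pair has 2 internal arrangements.
So the count is 2·(5)! = 240.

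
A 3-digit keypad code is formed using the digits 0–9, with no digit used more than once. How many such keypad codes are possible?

720

Choose and order 3 of the 10 symbols: the first digit has 10 options, the next 9, then 8.
That product is 10 × 9 × 8 = 720.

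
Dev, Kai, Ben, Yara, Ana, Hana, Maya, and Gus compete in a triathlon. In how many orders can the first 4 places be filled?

There are 8 choices for 1st place, 7 for 2nd, and so on down to 5 for position 4.
That gives 8 × 7 × 6 × 5 = 1680.

1680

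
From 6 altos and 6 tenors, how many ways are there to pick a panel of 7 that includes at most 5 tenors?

Split by how many tenors are chosen (0 through 5).
Sum: C(6,0)·C(6,7) + C(6,1)·C(6,6) + C(6,2)·C(6,5) + C(6,3)·C(6,4) + C(6,4)·C(6,3) + C(6,5)·C(6,2) = 0 + 6 + 90 + 300 + 300 + 90 = 786.

786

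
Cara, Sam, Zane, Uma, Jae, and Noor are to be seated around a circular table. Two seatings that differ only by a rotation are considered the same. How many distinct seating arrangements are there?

120

Around a circle, 6 distinct people have 6!/6 = (5)! = 120 rotationally distinct seatings.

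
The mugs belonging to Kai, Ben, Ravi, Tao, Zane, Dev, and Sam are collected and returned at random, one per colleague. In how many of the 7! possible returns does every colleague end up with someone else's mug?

1854

This is the derangement count D_7: permutations of 7 items with no fixed point.
By inclusion–exclusion this is Σ_{j=0}^{7} (−1)^j C(7,j)·(7−j)!.
Computing: 5040 − 5040 + 2520 − 840 + 210 − 42 + 7 − 1 = 1854.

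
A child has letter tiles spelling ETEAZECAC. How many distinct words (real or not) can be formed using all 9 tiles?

Letter multiplicities in ETEAZECAC: A×2, C×2, E×3, T×1, Z×1.
Dividing 9! = 362880 by 3!·2!·2! = 24 for the repeated letters gives 15120.

15120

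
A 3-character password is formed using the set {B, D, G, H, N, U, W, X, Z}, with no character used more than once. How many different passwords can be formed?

Choose and order 3 of the 9 symbols: the first character has 9 options, the next 8, then 7.
That product is 9 × 8 × 7 = 504.

504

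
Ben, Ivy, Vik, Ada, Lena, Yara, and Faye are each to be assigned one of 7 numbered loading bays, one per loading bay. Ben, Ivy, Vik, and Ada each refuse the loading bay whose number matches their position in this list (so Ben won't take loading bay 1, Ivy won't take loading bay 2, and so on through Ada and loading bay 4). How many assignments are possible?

2790

Let Aᵢ (for 1 ≤ i ≤ 4) be the placements that put person i in their forbidden loading bay. Any j of these fix j positions, leaving (7−j)! ways to fill the rest, and there are C(4,j) ways to pick which j.
By inclusion–exclusion, the number of valid placements is Σ_{j=0}^{4} (−1)^j C(4,j)·(7−j)!.
Computing: 5040 − 2880 + 720 − 96 + 6 = 2790.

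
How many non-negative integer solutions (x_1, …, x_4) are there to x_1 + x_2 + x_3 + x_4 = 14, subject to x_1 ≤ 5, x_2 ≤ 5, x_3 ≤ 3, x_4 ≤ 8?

92

By stars and bars, unrestricted non-negative solutions to x_1+…+x_4 = 14 number C(14+3,3) = 680.
Subtract solutions that violate a single cap (substitute x_i' = x_i − (cap_i+1)): x_1 ≥ 6 gives C(11,3) = 165; x_2 ≥ 6 gives C(11,3) = 165; x_3 ≥ 4 gives C(13,3) = 286; x_4 ≥ 9 gives C(8,3) = 56. Together 672.
Add back pairs where two caps are both exceeded: 10 + 35 + 0 + 35 + 0 + 4 = 84.
By inclusion–exclusion the count is 680 − 672 + 84 = 92.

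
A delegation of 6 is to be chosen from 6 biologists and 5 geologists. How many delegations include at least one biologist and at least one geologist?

461

With no constraint there are C(11,6) = 462 possible selections.
Selections missing a whole group: no biologists → C(5,6) = 0; no geologists → C(6,6) = 1.
Both groups omitted at once is impossible, so 462 − 1 = 461.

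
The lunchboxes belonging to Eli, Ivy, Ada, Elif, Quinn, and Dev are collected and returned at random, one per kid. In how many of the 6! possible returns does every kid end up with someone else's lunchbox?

Let Aᵢ be the assignments in which kid i gets their own lunchbox. We want the size of the complement of A₁∪…∪A_6.
By inclusion–exclusion this is Σ_{j=0}^{6} (−1)^j C(6,j)·(6−j)!.
Computing: 720 − 720 + 360 − 120 + 30 − 6 + 1 = 265.

265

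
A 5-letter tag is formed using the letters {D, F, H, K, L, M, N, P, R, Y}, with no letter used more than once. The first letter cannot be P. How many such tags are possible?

27216

The first letter has 10−1 = 9 choices (anything except P).
The remaining 4 letters are filled from the other 9 symbols without repetition: 9 × 8 × 7 × 6 = 3024.
Total: 9 × 3024 = 27216.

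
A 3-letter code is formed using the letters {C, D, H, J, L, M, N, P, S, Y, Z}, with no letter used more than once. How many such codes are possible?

This is a permutation of 3 out of 11: P(11,3) = 11!/8!.
That product is 11 × 10 × 9 = 990.

990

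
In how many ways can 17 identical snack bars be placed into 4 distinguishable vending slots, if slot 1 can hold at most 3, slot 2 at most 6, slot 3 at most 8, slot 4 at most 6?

74

By stars and bars, unrestricted non-negative solutions to x_1+…+x_4 = 17 number C(17+3,3) = 1140.
Subtract solutions that violate a single cap (substitute x_i' = x_i − (cap_i+1)): x_1 ≥ 4 gives C(16,3) = 560; x_2 ≥ 7 gives C(13,3) = 286; x_3 ≥ 9 gives C(11,3) = 165; x_4 ≥ 7 gives C(13,3) = 286. Together 1297.
Add back pairs where two caps are both exceeded: 84 + 35 + 84 + 4 + 20 + 4 = 231.
By inclusion–exclusion the count is 1140 − 1297 + 231 = 74.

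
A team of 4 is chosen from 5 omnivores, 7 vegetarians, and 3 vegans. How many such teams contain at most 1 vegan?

Split by how many vegans are chosen (0 through 1).
Sum: C(3,0)·C(12,4) + C(3,1)·C(12,3) = 495 + 660 = 1155.

1155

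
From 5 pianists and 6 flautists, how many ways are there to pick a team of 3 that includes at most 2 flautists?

Split by how many flautists are chosen (0 through 2).
Sum: C(6,0)·C(5,3) + C(6,1)·C(5,2) + C(6,2)·C(5,1) = 10 + 60 + 75 = 145.

145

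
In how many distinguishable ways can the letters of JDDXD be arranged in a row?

20

The 5 letters of JDDXD have repeats: D appearing 3 times.
Dividing 5! = 120 by 3! = 6 for the repeated letters gives 20.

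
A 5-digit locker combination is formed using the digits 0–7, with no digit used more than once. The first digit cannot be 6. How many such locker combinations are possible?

The first digit has 8−1 = 7 choices (anything except 6).
The remaining 4 digits are filled from the other 7 symbols without repetition: 7 × 6 × 5 × 4 = 840.
Total: 7 × 840 = 5880.

5880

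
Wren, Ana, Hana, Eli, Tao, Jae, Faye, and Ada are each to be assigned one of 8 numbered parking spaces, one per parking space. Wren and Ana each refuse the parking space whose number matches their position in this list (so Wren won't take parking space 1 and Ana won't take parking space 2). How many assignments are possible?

Let Aᵢ (for i ∈ {1, 2}) be the placements that put person i in their forbidden parking space. Any j of these fix j positions, leaving (8−j)! ways to fill the rest, and there are C(2,j) ways to pick which j.
By inclusion–exclusion, the number of valid placements is Σ_{j=0}^{2} (−1)^j C(2,j)·(8−j)!.
Computing: 40320 − 10080 + 720 = 30960.

30960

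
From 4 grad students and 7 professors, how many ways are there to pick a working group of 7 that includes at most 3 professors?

Split by how many professors are chosen (0 through 3).
Sum: C(7,0)·C(4,7) + C(7,1)·C(4,6) + C(7,2)·C(4,5) + C(7,3)·C(4,4) = 0 + 0 + 0 + 35 = 35.

35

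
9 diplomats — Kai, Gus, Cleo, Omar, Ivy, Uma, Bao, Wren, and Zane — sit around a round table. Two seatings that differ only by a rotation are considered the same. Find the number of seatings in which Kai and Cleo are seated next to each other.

10080

Treat {Kai, Cleo} as one unit (2 internal orders) and seat the resulting 8 units around the table: (7)! circular arrangements.
So 2 × (7)! = 2 × 5040 = 10080.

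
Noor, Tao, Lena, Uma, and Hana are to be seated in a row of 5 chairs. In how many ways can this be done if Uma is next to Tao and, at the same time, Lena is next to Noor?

24

Treat {Uma,Tao} as one block (2 orders) and {Lena,Noor} as another (2 orders).
That leaves 3 units to arrange: 2 × 2 × 3! = 4 × 6 = 24.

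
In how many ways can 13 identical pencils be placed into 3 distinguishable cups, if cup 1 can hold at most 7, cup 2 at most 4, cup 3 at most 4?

Without the upper bounds there are C(15,2) = 105 ways to split 13 among 3 cups.
Subtract solutions that violate a single cap (substitute x_i' = x_i − (cap_i+1)): x_1 ≥ 8 gives C(7,2) = 21; x_2 ≥ 5 gives C(10,2) = 45; x_3 ≥ 5 gives C(10,2) = 45. Together 111.
Add back pairs where two caps are both exceeded: 1 + 1 + 10 = 12.
By inclusion–exclusion the count is 105 − 111 + 12 = 6.

6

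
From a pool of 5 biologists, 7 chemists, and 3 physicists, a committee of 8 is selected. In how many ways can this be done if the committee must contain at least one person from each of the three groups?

With no constraint there are C(15,8) = 6435 possible selections.
Selections missing a whole group: no biologists → C(10,8) = 45; no chemists → C(8,8) = 1; no physicists → C(12,8) = 495.
Add back selections omitting two groups (i.e. drawn from a single group): C(5,8) + C(7,8) + C(3,8) = 0.
By inclusion–exclusion: 6435 − 541 + 0 = 5894.

5894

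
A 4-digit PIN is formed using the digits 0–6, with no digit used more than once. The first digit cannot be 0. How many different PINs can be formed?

The first digit has 7−1 = 6 choices (anything except 0).
The remaining 3 digits are filled from the other 6 symbols without repetition: 6 × 5 × 4 = 120.
Total: 6 × 120 = 720.

720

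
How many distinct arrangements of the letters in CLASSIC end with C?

With the last slot taken by C, it remains to arrange the other 6 letters (LASSIC).
Those 6 letters have S appearing twice, giving (6)!/(2!) = 360.

360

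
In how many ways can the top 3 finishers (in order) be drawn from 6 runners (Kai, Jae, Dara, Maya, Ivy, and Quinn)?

This is an ordered selection of 3 from 6: P(6,3).
That gives 6 × 5 × 4 = 120.

120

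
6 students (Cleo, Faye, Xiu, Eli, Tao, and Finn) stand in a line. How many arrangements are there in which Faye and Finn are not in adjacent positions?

There are 6! = 720 arrangements in all. If Faye and Finn are adjacent, merging them into one block gives 2·(5)! = 240 arrangements.
So 720 − 240 = 480 arrangements keep them apart.

480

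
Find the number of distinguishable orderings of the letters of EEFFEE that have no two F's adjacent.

10

There are 6!/(4!·2!) = 15 arrangements of EEFFEE in total.
Arrangements with the F's together: treat FF as one letter, giving (5)!/(4!) = 5.
Hence 15 − 5 = 10.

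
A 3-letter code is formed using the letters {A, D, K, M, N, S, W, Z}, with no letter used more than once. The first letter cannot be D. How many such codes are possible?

294

The first letter has 8−1 = 7 choices (anything except D).
The remaining 2 letters are filled from the other 7 symbols without repetition: 7 × 6 = 42.
Total: 7 × 42 = 294.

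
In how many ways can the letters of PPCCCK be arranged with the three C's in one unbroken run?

12

Treat the 3 copies of C as a single block. The multiset to arrange is then {CCC, K, P, P}, 4 items in all.
That gives (4)!/(2!) = 12 arrangements.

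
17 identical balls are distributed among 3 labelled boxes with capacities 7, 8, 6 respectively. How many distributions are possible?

15

By stars and bars, unrestricted non-negative solutions to x_1+…+x_3 = 17 number C(17+2,2) = 171.
Subtract solutions that violate a single cap (substitute x_i' = x_i − (cap_i+1)): x_1 ≥ 8 gives C(11,2) = 55; x_2 ≥ 9 gives C(10,2) = 45; x_3 ≥ 7 gives C(12,2) = 66. Together 166.
Add back pairs where two caps are both exceeded: 1 + 6 + 3 = 10.
By inclusion–exclusion the count is 171 − 166 + 10 = 15.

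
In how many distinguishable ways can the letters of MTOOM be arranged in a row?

30

Letter multiplicities in MTOOM: M×2, O×2, T×1.
The number of distinct arrangements is 5!/(2!·2!) = 120/4 = 30.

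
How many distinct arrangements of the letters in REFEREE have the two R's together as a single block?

30

Treat the 2 copies of R as a single block. The multiset to arrange is then {RR, E, E, E, E, F}, 6 items in all.
That gives (6)!/(4!) = 30 arrangements.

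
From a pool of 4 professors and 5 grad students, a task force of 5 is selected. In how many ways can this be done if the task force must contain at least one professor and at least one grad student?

125

Total 5-person selections from all 9: C(9,5) = 126.
Selections missing a whole group: no professors → C(5,5) = 1; no grad students → C(4,5) = 0.
Both groups omitted at once is impossible, so 126 − 1 = 125.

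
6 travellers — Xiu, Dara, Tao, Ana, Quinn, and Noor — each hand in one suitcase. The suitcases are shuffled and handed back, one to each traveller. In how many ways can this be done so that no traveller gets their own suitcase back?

Count assignments avoiding every fixed point. For any j of the 6 travellers fixed to their own suitcase, the other 6−j can be arranged in (6−j)! ways.
By inclusion–exclusion this is Σ_{j=0}^{6} (−1)^j C(6,j)·(6−j)!.
Computing: 720 − 720 + 360 − 120 + 30 − 6 + 1 = 265.

265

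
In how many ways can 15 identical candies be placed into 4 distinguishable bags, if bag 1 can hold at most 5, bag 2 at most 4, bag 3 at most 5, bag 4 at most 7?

Ignoring the caps, the number of non-negative solutions to x_1+…+x_4 = 15 is C(18,3) = 816.
Subtract solutions that violate a single cap (substitute x_i' = x_i − (cap_i+1)): x_1 ≥ 6 gives C(12,3) = 220; x_2 ≥ 5 gives C(13,3) = 286; x_3 ≥ 6 gives C(12,3) = 220; x_4 ≥ 8 gives C(10,3) = 120. Together 846.
Add back pairs where two caps are both exceeded: 35 + 20 + 4 + 35 + 10 + 4 = 108.
By inclusion–exclusion the count is 816 − 846 + 108 = 78.

78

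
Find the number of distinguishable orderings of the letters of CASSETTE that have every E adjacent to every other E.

Treat the 2 copies of E as a single block. The multiset to arrange is then {EE, A, C, S, S, T, T}, 7 items in all.
That gives (7)!/(2!·2!) = 1260 arrangements.

1260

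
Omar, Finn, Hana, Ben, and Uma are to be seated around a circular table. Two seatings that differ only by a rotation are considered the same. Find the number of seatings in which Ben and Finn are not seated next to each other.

Without the restriction there are (4)! = 24 seatings.
Seatings with Ben beside Finn: treat them as a block with 2 internal orders, giving 2 × (3)! = 12.
Subtracting, 24 − 12 = 12.

12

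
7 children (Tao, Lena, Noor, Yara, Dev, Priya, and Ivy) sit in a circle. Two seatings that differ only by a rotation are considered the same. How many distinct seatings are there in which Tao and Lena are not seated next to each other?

Without the restriction there are (6)! = 720 seatings.
Seatings with Tao beside Lena: treat them as a block with 2 internal orders, giving 2 × (5)! = 240.
Subtracting, 720 − 240 = 480.

480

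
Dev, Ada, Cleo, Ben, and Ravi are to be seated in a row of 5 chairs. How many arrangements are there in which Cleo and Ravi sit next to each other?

Treat {Cleo, Ravi} as a single unit. There are 4 units to order, and the pair itself can be ordered 2 ways.
That gives 2 × 4! = 2 × 24 = 48.

48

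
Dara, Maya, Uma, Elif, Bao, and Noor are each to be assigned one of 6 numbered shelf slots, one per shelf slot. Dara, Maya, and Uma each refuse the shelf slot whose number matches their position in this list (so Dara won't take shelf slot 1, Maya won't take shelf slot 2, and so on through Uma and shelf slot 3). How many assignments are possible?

426

Let Aᵢ (for i ∈ {1, 2, 3}) be the placements that put person i in their forbidden shelf slot. Any j of these fix j positions, leaving (6−j)! ways to fill the rest, and there are C(3,j) ways to pick which j.
By inclusion–exclusion, the number of valid placements is Σ_{j=0}^{3} (−1)^j C(3,j)·(6−j)!.
Computing: 720 − 360 + 72 − 6 = 426.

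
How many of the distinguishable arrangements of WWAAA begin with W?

4

With the first slot taken by W, it remains to arrange the other 4 letters (WAAA).
Those 4 letters have A appearing 3 times, giving (4)!/(3!) = 4.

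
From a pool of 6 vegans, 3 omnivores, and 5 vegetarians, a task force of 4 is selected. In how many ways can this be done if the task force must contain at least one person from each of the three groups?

495

With no constraint there are C(14,4) = 1001 possible selections.
Subtract selections that omit an entire group: no vegans → C(8,4) = 70; no omnivores → C(11,4) = 330; no vegetarians → C(9,4) = 126.
Add back selections omitting two groups (i.e. drawn from a single group): C(6,4) + C(3,4) + C(5,4) = 20.
By inclusion–exclusion: 1001 − 526 + 20 = 495.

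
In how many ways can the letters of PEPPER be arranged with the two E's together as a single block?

Treat the 2 copies of E as a single block. The multiset to arrange is then {EE, P, P, P, R}, 5 items in all.
That gives (5)!/(3!) = 20 arrangements.

20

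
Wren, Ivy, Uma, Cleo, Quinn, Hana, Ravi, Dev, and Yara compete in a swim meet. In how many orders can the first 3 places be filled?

504

There are 9 choices for 1st place, 8 for 2nd, and 7 for 3rd.
That gives 9 × 8 × 7 = 504.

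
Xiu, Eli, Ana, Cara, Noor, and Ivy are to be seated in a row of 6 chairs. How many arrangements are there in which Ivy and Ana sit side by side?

Treat {Ivy, Ana} as a single unit. There are 5 units to order, and the pair itself can be ordered 2 ways.
That gives 2 × 5! = 2 × 120 = 240.

240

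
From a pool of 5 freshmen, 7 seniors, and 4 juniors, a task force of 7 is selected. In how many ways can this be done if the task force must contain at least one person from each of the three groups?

10283

With no constraint there are C(16,7) = 11440 possible selections.
Subtract selections that omit an entire group: no freshmen → C(11,7) = 330; no seniors → C(9,7) = 36; no juniors → C(12,7) = 792.
Add back selections omitting two groups (i.e. drawn from a single group): C(5,7) + C(7,7) + C(4,7) = 1.
By inclusion–exclusion: 11440 − 1158 + 1 = 10283.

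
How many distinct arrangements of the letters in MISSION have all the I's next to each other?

360

Treat the 2 copies of I as a single block. The multiset to arrange is then {II, M, N, O, S, S}, 6 items in all.
That gives (6)!/(2!) = 360 arrangements.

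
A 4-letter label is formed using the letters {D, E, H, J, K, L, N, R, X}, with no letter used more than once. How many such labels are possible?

3024

With no repetition, fill the 4 letters in order: 9 choices, then 8, down to 6.
That product is 9 × 8 × 7 × 6 = 3024.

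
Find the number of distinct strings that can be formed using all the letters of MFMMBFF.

140

MFMMBFF has 7 letters with F appearing 3 times and M appearing 3 times.
So there are 7! / (3!·3!) = 140 distinguishable arrangements.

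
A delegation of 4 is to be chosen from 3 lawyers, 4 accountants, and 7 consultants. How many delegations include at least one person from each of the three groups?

462

Total 4-person selections from all 14: C(14,4) = 1001.
Selections missing a whole group: no lawyers → C(11,4) = 330; no accountants → C(10,4) = 210; no consultants → C(7,4) = 35.
Add back selections omitting two groups (i.e. drawn from a single group): C(3,4) + C(4,4) + C(7,4) = 36.
By inclusion–exclusion: 1001 − 575 + 36 = 462.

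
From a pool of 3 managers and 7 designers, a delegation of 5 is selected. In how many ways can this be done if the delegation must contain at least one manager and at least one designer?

With no constraint there are C(10,5) = 252 possible selections.
Subtract selections that omit an entire group: no managers → C(7,5) = 21; no designers → C(3,5) = 0.
Both groups omitted at once is impossible, so 252 − 21 = 231.

231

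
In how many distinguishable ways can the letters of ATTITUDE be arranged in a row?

Letter multiplicities in ATTITUDE: A×1, D×1, E×1, I×1, T×3, U×1.
Dividing 8! = 40320 by 3! = 6 for the repeated letters gives 6720.

6720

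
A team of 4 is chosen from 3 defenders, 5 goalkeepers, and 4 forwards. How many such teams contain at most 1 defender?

378

Split by how many defenders are chosen (0 through 1).
Sum: C(3,0)·C(9,4) + C(3,1)·C(9,3) = 126 + 252 = 378.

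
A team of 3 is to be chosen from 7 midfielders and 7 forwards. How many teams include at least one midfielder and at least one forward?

294

With no constraint there are C(14,3) = 364 possible selections.
Selections missing a whole group: no midfielders → C(7,3) = 35; no forwards → C(7,3) = 35.
Both groups omitted at once is impossible, so 364 − 70 = 294.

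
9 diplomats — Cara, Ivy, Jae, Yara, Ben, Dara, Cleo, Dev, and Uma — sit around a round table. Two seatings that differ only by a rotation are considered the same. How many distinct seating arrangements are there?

40320

Around a circle, 9 distinct people have 9!/9 = (8)! = 40320 rotationally distinct seatings.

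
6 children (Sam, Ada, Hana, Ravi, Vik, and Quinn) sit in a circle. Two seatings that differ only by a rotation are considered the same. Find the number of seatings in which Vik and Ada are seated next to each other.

48

Glue Vik and Ada into a block (2 internal orders). Seating 5 units around a circle gives (4)! arrangements.
So 2 × (4)! = 2 × 24 = 48.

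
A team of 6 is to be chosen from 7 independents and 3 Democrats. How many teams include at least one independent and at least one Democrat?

203

Total 6-person selections from all 10: C(10,6) = 210.
Selections missing a whole group: no independents → C(3,6) = 0; no Democrats → C(7,6) = 7.
Both groups omitted at once is impossible, so 210 − 7 = 203.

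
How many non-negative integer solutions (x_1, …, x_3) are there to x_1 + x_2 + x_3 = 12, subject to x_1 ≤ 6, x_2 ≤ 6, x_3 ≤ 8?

By stars and bars, unrestricted non-negative solutions to x_1+…+x_3 = 12 number C(12+2,2) = 91.
Subtract solutions that violate a single cap (substitute x_i' = x_i − (cap_i+1)): x_1 ≥ 7 gives C(7,2) = 21; x_2 ≥ 7 gives C(7,2) = 21; x_3 ≥ 9 gives C(5,2) = 10. Together 52.
No two caps can be exceeded simultaneously, so the pair terms are all 0.
By inclusion–exclusion the count is 91 − 52 + 0 = 39.

39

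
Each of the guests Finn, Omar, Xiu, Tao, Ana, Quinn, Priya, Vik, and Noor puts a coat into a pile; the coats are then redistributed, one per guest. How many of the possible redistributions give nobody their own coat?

133496

Let Aᵢ be the assignments in which guest i gets their own coat. We want the size of the complement of A₁∪…∪A_9.
By inclusion–exclusion this is Σ_{j=0}^{9} (−1)^j C(9,j)·(9−j)!.
Computing: 362880 − 362880 + 181440 − 60480 + 15120 − 3024 + 504 − 72 + 9 − 1 = 133496.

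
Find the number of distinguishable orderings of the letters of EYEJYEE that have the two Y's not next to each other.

Total arrangements of EYEJYEE: 7!/(4!·2!) = 105.
If the two Y's are adjacent, glue them into one block, leaving 6 items to arrange: (6)!/(4!) = 30 ways.
Hence 105 − 30 = 75.

75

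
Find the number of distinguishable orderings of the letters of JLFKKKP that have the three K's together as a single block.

120

Treat the 3 copies of K as a single block. The multiset to arrange is then {KKK, F, J, L, P}, 5 items in all.
All 5 items are distinct, so there are (5)! = 120 arrangements.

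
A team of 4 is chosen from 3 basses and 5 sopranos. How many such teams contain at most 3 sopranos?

65

Split by how many sopranos are chosen (0 through 3).
Sum: C(5,0)·C(3,4) + C(5,1)·C(3,3) + C(5,2)·C(3,2) + C(5,3)·C(3,1) = 0 + 5 + 30 + 30 = 65.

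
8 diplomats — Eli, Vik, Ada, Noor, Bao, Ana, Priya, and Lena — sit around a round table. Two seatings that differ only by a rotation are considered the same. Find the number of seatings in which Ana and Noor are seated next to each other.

1440

Treat {Ana, Noor} as one unit (2 internal orders) and seat the resulting 7 units around the table: (6)! circular arrangements.
So 2 × (6)! = 2 × 720 = 1440.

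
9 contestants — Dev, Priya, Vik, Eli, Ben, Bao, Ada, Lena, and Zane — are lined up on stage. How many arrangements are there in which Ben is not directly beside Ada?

Of the 9! = 362880 arrangements, those with Ben and Ada adjacent number 2 × 8! = 80640 (treat the pair as a block with 2 internal orders).
So 362880 − 80640 = 282240 arrangements keep them apart.

282240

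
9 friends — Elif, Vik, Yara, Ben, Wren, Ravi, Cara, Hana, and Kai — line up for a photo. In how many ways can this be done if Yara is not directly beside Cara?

There are 9! = 362880 arrangements in all. If Yara and Cara are adjacent, merging them into one block gives 2·(8)! = 80640 arrangements.
So 362880 − 80640 = 282240 arrangements keep them apart.

282240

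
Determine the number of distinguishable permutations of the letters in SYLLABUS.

Letter multiplicities in SYLLABUS: A×1, B×1, L×2, S×2, U×1, Y×1.
So there are 8! / (2!·2!) = 10080 distinguishable arrangements.

10080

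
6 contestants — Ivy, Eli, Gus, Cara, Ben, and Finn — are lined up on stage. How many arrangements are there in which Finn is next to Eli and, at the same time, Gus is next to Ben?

Treat {Finn,Eli} as one block (2 orders) and {Gus,Ben} as another (2 orders).
That leaves 4 units to arrange: 2 × 2 × 4! = 4 × 24 = 96.

96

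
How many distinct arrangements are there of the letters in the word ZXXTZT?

ZXXTZT has 6 letters with T appearing twice, X appearing twice, and Z appearing twice.
Dividing 6! = 720 by 2!·2!·2! = 8 for the repeated letters gives 90.

90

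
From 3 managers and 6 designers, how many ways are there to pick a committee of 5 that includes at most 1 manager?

51

Split by how many managers are chosen (0 through 1).
Sum: C(3,0)·C(6,5) + C(3,1)·C(6,4) = 6 + 45 = 51.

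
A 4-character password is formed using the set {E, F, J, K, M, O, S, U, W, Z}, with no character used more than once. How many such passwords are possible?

With no repetition, fill the 4 characters in order: 10 choices, then 9, down to 7.
That product is 10 × 9 × 8 × 7 = 5040.

5040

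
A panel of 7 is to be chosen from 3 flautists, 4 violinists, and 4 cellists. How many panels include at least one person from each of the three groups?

Unrestricted: C(11,7) = 330 ways to pick any 7 of the 11.
Subtract selections that omit an entire group: no flautists → C(8,7) = 8; no violinists → C(7,7) = 1; no cellists → C(7,7) = 1.
Add back selections omitting two groups (i.e. drawn from a single group): C(3,7) + C(4,7) + C(4,7) = 0.
By inclusion–exclusion: 330 − 10 + 0 = 320.

320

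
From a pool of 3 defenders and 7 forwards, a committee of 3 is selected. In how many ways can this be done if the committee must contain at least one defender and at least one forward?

84

With no constraint there are C(10,3) = 120 possible selections.
Subtract selections that omit an entire group: no defenders → C(7,3) = 35; no forwards → C(3,3) = 1.
Both groups omitted at once is impossible, so 120 − 36 = 84.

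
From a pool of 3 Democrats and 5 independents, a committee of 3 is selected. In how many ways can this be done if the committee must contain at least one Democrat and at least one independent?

45

Unrestricted: C(8,3) = 56 ways to pick any 3 of the 8.
Subtract selections that omit an entire group: no Democrats → C(5,3) = 10; no independents → C(3,3) = 1.
Both groups omitted at once is impossible, so 56 − 11 = 45.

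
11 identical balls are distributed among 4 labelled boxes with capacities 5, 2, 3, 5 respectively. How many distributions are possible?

30

By stars and bars, unrestricted non-negative solutions to x_1+…+x_4 = 11 number C(11+3,3) = 364.
Subtract solutions that violate a single cap (substitute x_i' = x_i − (cap_i+1)): x_1 ≥ 6 gives C(8,3) = 56; x_2 ≥ 3 gives C(11,3) = 165; x_3 ≥ 4 gives C(10,3) = 120; x_4 ≥ 6 gives C(8,3) = 56. Together 397.
Add back pairs where two caps are both exceeded: 10 + 4 + 0 + 35 + 10 + 4 = 63.
By inclusion–exclusion the count is 364 − 397 + 63 = 30.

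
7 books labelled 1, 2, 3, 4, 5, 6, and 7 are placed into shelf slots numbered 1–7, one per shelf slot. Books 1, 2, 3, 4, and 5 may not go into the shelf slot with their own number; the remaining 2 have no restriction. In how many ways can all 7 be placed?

2428

Let Aᵢ (for 1 ≤ i ≤ 5) be the placements that put book i in its forbidden shelf slot. Any j of these fix j positions, leaving (7−j)! ways to fill the rest, and there are C(5,j) ways to pick which j.
By inclusion–exclusion, the number of valid placements is Σ_{j=0}^{5} (−1)^j C(5,j)·(7−j)!.
Computing: 5040 − 3600 + 1200 − 240 + 30 − 2 = 2428.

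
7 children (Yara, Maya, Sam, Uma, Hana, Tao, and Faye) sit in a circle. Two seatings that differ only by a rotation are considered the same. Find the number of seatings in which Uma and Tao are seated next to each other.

Treat {Uma, Tao} as one unit (2 internal orders) and seat the resulting 6 units around the table: (5)! circular arrangements.
So 2 × (5)! = 2 × 120 = 240.

240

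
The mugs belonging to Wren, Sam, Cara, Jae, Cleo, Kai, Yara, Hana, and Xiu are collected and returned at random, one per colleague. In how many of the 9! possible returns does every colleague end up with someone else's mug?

133496

Count assignments avoiding every fixed point. For any j of the 9 colleagues fixed to their own mug, the other 9−j can be arranged in (9−j)! ways.
By inclusion–exclusion this is Σ_{j=0}^{9} (−1)^j C(9,j)·(9−j)!.
Computing: 362880 − 362880 + 181440 − 60480 + 15120 − 3024 + 504 − 72 + 9 − 1 = 133496.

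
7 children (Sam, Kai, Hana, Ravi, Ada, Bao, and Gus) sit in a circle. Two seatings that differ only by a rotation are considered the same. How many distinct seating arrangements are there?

720

Seat Sam anywhere (absorbing the rotational symmetry), then permute the other 6: (6)! = 720.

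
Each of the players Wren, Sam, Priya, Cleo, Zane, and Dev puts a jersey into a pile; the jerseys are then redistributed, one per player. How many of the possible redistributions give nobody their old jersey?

This is the derangement count D_6: permutations of 6 items with no fixed point.
By inclusion–exclusion this is Σ_{j=0}^{6} (−1)^j C(6,j)·(6−j)!.
Computing: 720 − 720 + 360 − 120 + 30 − 6 + 1 = 265.

265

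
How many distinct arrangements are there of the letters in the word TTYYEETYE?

1680

The 9 letters of TTYYEETYE have repeats: E appearing 3 times, T appearing 3 times, and Y appearing 3 times.
So there are 9! / (3!·3!·3!) = 1680 distinguishable arrangements.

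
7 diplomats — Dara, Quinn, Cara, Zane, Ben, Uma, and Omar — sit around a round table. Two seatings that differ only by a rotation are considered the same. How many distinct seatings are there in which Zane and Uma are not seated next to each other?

Without the restriction there are (6)! = 720 seatings.
Seatings with Zane beside Uma: treat them as a block with 2 internal orders, giving 2 × (5)! = 240.
Subtracting, 720 − 240 = 480.

480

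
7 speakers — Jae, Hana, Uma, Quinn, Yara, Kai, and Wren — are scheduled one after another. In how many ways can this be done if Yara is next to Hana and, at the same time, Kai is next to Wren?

Treat {Yara,Hana} as one block (2 orders) and {Kai,Wren} as another (2 orders).
That leaves 5 units to arrange: 2 × 2 × 5! = 4 × 120 = 480.

480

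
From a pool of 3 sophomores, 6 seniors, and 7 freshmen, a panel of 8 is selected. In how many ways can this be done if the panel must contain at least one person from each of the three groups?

11529

With no constraint there are C(16,8) = 12870 possible selections.
Selections missing a whole group: no sophomores → C(13,8) = 1287; no seniors → C(10,8) = 45; no freshmen → C(9,8) = 9.
Add back selections omitting two groups (i.e. drawn from a single group): C(3,8) + C(6,8) + C(7,8) = 0.
By inclusion–exclusion: 12870 − 1341 + 0 = 11529.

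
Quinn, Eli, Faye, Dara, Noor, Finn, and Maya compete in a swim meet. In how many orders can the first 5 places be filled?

2520

There are 7 choices for 1st place, 6 for 2nd, and so on down to 3 for position 5.
That gives 7 × 6 × 5 × 4 × 3 = 2520.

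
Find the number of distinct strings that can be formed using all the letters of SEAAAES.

Letter multiplicities in SEAAAES: A×3, E×2, S×2.
The number of distinct arrangements is 7!/(3!·2!·2!) = 5040/24 = 210.

210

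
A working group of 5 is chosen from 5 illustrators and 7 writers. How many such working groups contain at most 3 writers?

596

Split by how many writers are chosen (0 through 3).
Sum: C(7,0)·C(5,5) + C(7,1)·C(5,4) + C(7,2)·C(5,3) + C(7,3)·C(5,2) = 1 + 35 + 210 + 350 = 596.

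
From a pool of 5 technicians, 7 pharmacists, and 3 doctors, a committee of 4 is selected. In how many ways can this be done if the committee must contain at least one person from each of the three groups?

Total 4-person selections from all 15: C(15,4) = 1365.
Subtract selections that omit an entire group: no technicians → C(10,4) = 210; no pharmacists → C(8,4) = 70; no doctors → C(12,4) = 495.
Add back selections omitting two groups (i.e. drawn from a single group): C(5,4) + C(7,4) + C(3,4) = 40.
By inclusion–exclusion: 1365 − 775 + 40 = 630.

630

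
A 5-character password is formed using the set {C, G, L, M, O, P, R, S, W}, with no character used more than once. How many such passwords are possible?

With no repetition, fill the 5 characters in order: 9 choices, then 8, down to 5.
That product is 9 × 8 × 7 × 6 × 5 = 15120.

15120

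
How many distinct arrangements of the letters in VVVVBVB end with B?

6

With the last slot taken by B, it remains to arrange the other 6 letters (VVVVVB).
Those 6 letters have V appearing 5 times, giving (6)!/(5!) = 6.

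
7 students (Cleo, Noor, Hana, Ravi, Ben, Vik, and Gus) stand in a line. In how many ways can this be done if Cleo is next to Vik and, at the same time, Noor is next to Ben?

Treat {Cleo,Vik} as one block (2 orders) and {Noor,Ben} as another (2 orders).
That leaves 5 units to arrange: 2 × 2 × 5! = 4 × 120 = 480.

480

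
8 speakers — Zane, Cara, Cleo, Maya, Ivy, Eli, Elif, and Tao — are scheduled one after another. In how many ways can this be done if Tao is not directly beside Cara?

30240

Of the 8! = 40320 arrangements, those with Tao and Cara adjacent number 2 × 7! = 10080 (treat the pair as a block with 2 internal orders).
So 40320 − 10080 = 30240 arrangements keep them apart.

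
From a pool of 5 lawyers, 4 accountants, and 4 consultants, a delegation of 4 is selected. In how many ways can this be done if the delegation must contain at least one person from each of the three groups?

400

Total 4-person selections from all 13: C(13,4) = 715.
Subtract selections that omit an entire group: no lawyers → C(8,4) = 70; no accountants → C(9,4) = 126; no consultants → C(9,4) = 126.
Add back selections omitting two groups (i.e. drawn from a single group): C(5,4) + C(4,4) + C(4,4) = 7.
By inclusion–exclusion: 715 − 322 + 7 = 400.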